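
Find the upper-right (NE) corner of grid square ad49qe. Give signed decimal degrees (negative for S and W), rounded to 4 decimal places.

-50.7917, -170.5833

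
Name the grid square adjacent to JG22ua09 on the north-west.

Longitude extended square 0; −1 → -1, wraps to 9, carry into subsquare.
Longitude subsquare u = 20; −1 → 19 = t.
Latitude extended square 9; +1 → 10, wraps to 0, carry into subsquare.
Latitude subsquare a = 0; +1 → 1 = b.

JG22tb90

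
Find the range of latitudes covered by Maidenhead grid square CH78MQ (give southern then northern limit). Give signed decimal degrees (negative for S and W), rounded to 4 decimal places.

-11.3333, -11.2917

Field C=2, H=7: +2·20° lon, +7·10° lat → SW at lon -140°, lat -20°.
Square 7, 8: +7·2° lon, +8·1° lat → SW at lon -126°, lat -12°.
Subsquare m=12, q=16: +12·0.0833333° lon, +16·0.0416667° lat → SW at lon -125°, lat -11.3333°.
Cell spans 0.0833333° lon × 0.0416667° lat.
south -11.3333, north -11.2917.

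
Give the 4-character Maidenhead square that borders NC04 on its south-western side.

Longitude square 0; −1 → -1, wraps to 9, carry into field.
Longitude field N = 13; −1 → 12 = M.
Latitude square 4; −1 → 3.

MC93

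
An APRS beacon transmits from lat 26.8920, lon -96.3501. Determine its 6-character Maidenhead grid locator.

EL16tv

Offset from 180°W / 90°S: lon 83.6499°, lat 116.8920°.
Field: 83.6499/20 → 4 → E, 116.8920/10 → 11 → L; chars EL.
Square: 3.6499/2 → 1, 6.8920/1 → 6; chars 16.
Subsquare: 1.6499/0.0833333 → 19 → t, 0.8920/0.0416667 → 21 → v; chars tv.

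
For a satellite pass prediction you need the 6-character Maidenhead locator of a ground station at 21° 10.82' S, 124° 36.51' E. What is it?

Add 180° to longitude and 90° to latitude: 304.6085, 68.8197.
Field: lon ⌊304.6085/20⌋ = 15 → P; lat ⌊68.8197/10⌋ = 6 → G.
Square: lon ⌊4.6085/2⌋ = 2; lat ⌊8.8197/1⌋ = 8.
Subsquare: lon ⌊0.6085/0.0833333⌋ = 7 → h; lat ⌊0.8197/0.0416667⌋ = 19 → t.

PG28ht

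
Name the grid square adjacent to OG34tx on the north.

OG35ta

Latitude subsquare x = 23; +1 → 24, wraps to 0 = a, carry into square.
Latitude square 4; +1 → 5.
The longitude characters are unchanged.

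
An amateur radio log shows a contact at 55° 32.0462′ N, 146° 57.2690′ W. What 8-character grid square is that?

BO65mm58

Offset from 180°W / 90°S: lon 33.04552°, lat 145.53410°.
Field (20°×10°, letters A–R): 33.04552/20 → 1 → B, 145.53410/10 → 14 → O; chars BO.
Square (2°×1°, digits 0–9): 13.04552/2 → 6, 5.53410/1 → 5; chars 65.
Subsquare (5′×2.5′, letters a–x): 1.04552/0.0833333 → 12 → m, 0.53410/0.0416667 → 12 → m; chars mm.
Extended square (30″×15″, digits 0–9): 0.04552/0.00833333 → 5, 0.03410/0.00416667 → 8; chars 58.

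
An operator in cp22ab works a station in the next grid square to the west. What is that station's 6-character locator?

Longitude subsquare a = 0; −1 → -1, wraps to 23 = x, carry into square.
Longitude square 2; −1 → 1.
The latitude characters are unchanged.

CP12xb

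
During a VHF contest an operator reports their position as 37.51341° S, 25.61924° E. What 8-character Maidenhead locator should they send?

KF22tl46

Offset from 180°W / 90°S: lon 205.61924°, lat 52.48659°.
Field: 205.61924/20 → 10 → K, 52.48659/10 → 5 → F; chars KF.
Square: 5.61924/2 → 2, 2.48659/1 → 2; chars 22.
Subsquare: 1.61924/0.0833333 → 19 → t, 0.48659/0.0416667 → 11 → l; chars tl.
Extended square: 0.03591/0.00833333 → 4, 0.02826/0.00416667 → 6; chars 46.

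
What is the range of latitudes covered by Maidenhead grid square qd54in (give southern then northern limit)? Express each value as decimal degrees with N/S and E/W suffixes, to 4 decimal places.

55.4583° S, 55.4167° S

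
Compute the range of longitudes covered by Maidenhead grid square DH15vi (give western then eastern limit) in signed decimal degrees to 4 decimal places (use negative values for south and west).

Field D=3, H=7: +3·20° lon, +7·10° lat → SW at lon -120°, lat -20°.
Square 1, 5: +1·2° lon, +5·1° lat → SW at lon -118°, lat -15°.
Subsquare v=21, i=8: +21·0.0833333° lon, +8·0.0416667° lat → SW at lon -116.25°, lat -14.6667°.
Cell spans 0.0833333° lon × 0.0416667° lat.
west -116.2500, east -116.1667.

-116.2500, -116.1667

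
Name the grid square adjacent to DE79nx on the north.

DF70na

Latitude subsquare x = 23; +1 → 24, wraps to 0 = a, carry into square.
Latitude square 9; +1 → 10, wraps to 0, carry into field.
Latitude field E = 4; +1 → 5 = F.
The longitude characters are unchanged.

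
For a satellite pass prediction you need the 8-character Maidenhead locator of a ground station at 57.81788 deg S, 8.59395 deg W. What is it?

ID52qe83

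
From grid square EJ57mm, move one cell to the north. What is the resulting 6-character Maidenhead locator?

Latitude subsquare m = 12; +1 → 13 = n.
The longitude characters are unchanged.

EJ57mn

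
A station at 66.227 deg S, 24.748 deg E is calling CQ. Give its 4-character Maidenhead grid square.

KC23

Shift to the Maidenhead origin (180°W, 90°S): lon 204.75, lat 23.77.
Field (20°×10°, letters A–R): 204.75/20 → 10 → K, 23.77/10 → 2 → C; chars KC.
Square (2°×1°, digits 0–9): 4.75/2 → 2, 3.77/1 → 3; chars 23.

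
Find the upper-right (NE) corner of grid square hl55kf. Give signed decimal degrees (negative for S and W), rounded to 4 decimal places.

25.2500, -29.0833

Field H=7, L=11: +7·20° lon, +11·10° lat → SW at lon -40°, lat 20°.
Square 5, 5: +5·2° lon, +5·1° lat → SW at lon -30°, lat 25°.
Subsquare k=10, f=5: +10·0.0833333° lon, +5·0.0416667° lat → SW at lon -29.1667°, lat 25.2083°.
Cell spans 0.0833333° lon × 0.0416667° lat. NE corner is SW corner plus one full cell.
latitude 25.2500, longitude -29.0833.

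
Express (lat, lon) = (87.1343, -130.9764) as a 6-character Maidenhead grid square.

CR47md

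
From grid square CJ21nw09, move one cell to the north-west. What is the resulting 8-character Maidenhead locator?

CJ21mx90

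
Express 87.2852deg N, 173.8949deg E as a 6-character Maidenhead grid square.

RR67wg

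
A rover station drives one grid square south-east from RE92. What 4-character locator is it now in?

Longitude square 9; +1 → 10, wraps to 0, carry into field.
Longitude field R = 17; +1 → 18, wraps to 0 = A, wrapping around the antimeridian.
Latitude square 2; −1 → 1.

AE01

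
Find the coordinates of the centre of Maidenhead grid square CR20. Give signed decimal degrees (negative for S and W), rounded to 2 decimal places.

Field C=2, R=17: +2·20° lon, +17·10° lat → SW at lon -140°, lat 80°.
Square 2, 0: +2·2° lon, +0·1° lat → SW at lon -136°, lat 80°.
Cell spans 2° lon × 1° lat. Centre is SW corner plus half of each.
latitude 80.50, longitude -135.00.

80.50, -135.00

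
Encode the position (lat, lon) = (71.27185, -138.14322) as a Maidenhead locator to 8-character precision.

Offset from 180°W / 90°S: lon 41.85678°, lat 161.27185°.
Field: 41.85678/20 → 2 → C, 161.27185/10 → 16 → Q; chars CQ.
Square: 1.85678/2 → 0, 1.27185/1 → 1; chars 01.
Subsquare: 1.85678/0.0833333 → 22 → w, 0.27185/0.0416667 → 6 → g; chars wg.
Extended square: 0.02345/0.00833333 → 2, 0.02185/0.00416667 → 5; chars 25.

CQ01wg25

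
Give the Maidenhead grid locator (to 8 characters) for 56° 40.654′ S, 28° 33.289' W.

HD53rh37

Offset from 180°W / 90°S: lon 151.44518°, lat 33.32243°.
Field: lon ⌊151.44518/20⌋ = 7 → H; lat ⌊33.32243/10⌋ = 3 → D.
Square: lon ⌊11.44518/2⌋ = 5; lat ⌊3.32243/1⌋ = 3.
Subsquare: lon ⌊1.44518/0.0833333⌋ = 17 → r; lat ⌊0.32243/0.0416667⌋ = 7 → h.
Extended square: lon ⌊0.02852/0.00833333⌋ = 3; lat ⌊0.03077/0.00416667⌋ = 7.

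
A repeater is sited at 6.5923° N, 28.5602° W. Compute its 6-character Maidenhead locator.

Offset from 180°W / 90°S: lon 151.4398°, lat 96.5923°.
Field (20°×10°, letters A–R): 151.4398/20 → 7 → H, 96.5923/10 → 9 → J; chars HJ.
Square (2°×1°, digits 0–9): 11.4398/2 → 5, 6.5923/1 → 6; chars 56.
Subsquare (5′×2.5′, letters a–x): 1.4398/0.0833333 → 17 → r, 0.5923/0.0416667 → 14 → o; chars ro.

HJ56ro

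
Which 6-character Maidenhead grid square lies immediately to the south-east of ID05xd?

ID15ac

Longitude subsquare x = 23; +1 → 24, wraps to 0 = a, carry into square.
Longitude square 0; +1 → 1.
Latitude subsquare d = 3; −1 → 2 = c.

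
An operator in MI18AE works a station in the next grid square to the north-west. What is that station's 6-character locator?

Longitude subsquare a = 0; −1 → -1, wraps to 23 = x, carry into square.
Longitude square 1; −1 → 0.
Latitude subsquare e = 4; +1 → 5 = f.

MI08xf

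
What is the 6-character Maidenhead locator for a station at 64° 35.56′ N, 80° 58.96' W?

EP94mo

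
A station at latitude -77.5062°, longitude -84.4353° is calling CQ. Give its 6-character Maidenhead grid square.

EB72sl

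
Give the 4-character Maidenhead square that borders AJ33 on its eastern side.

AJ43

Longitude square 3; +1 → 4.
The latitude characters are unchanged.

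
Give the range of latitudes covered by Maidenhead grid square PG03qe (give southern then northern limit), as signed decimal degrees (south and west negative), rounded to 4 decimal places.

Field P=15, G=6: +15·20° lon, +6·10° lat → SW at lon 120°, lat -30°.
Square 0, 3: +0·2° lon, +3·1° lat → SW at lon 120°, lat -27°.
Subsquare q=16, e=4: +16·0.0833333° lon, +4·0.0416667° lat → SW at lon 121.333°, lat -26.8333°.
Cell spans 0.0833333° lon × 0.0416667° lat.
south -26.8333, north -26.7917.

-26.8333, -26.7917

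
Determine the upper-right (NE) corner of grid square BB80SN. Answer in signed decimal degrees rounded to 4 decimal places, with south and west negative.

-79.4167, -142.4167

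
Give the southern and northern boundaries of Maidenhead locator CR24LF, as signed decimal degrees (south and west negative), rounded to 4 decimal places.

84.2083, 84.2500

Field C=2, R=17: +2·20° lon, +17·10° lat → SW at lon -140°, lat 80°.
Square 2, 4: +2·2° lon, +4·1° lat → SW at lon -136°, lat 84°.
Subsquare l=11, f=5: +11·0.0833333° lon, +5·0.0416667° lat → SW at lon -135.083°, lat 84.2083°.
Cell spans 0.0833333° lon × 0.0416667° lat.
south 84.2083, north 84.2500.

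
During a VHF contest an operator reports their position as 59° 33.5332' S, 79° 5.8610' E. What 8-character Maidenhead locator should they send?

MD90nk15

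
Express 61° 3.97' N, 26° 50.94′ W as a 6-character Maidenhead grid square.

HP61nb

Offset from 180°W / 90°S: lon 153.1510°, lat 151.0662°.
Field: 153.1510/20 → 7 → H, 151.0662/10 → 15 → P; chars HP.
Square: 13.1510/2 → 6, 1.0662/1 → 1; chars 61.
Subsquare: 1.1510/0.0833333 → 13 → n, 0.0662/0.0416667 → 1 → b; chars nb.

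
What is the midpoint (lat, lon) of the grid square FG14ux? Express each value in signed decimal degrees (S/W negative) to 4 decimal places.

Field F=5, G=6: +5·20° lon, +6·10° lat → SW at lon -80°, lat -30°.
Square 1, 4: +1·2° lon, +4·1° lat → SW at lon -78°, lat -26°.
Subsquare u=20, x=23: +20·0.0833333° lon, +23·0.0416667° lat → SW at lon -76.3333°, lat -25.0417°.
Cell spans 0.0833333° lon × 0.0416667° lat. Centre is SW corner plus half of each.
latitude -25.0208, longitude -76.2917.

-25.0208, -76.2917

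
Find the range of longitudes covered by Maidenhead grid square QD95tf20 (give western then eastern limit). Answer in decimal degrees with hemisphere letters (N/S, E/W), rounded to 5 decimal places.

Field Q=16, D=3: +16·20° lon, +3·10° lat → SW at lon 140°, lat -60°.
Square 9, 5: +9·2° lon, +5·1° lat → SW at lon 158°, lat -55°.
Subsquare t=19, f=5: +19·0.0833333° lon, +5·0.0416667° lat → SW at lon 159.583°, lat -54.7917°.
Extended square 2, 0: +2·0.00833333° lon, +0·0.00416667° lat → SW at lon 159.6°, lat -54.7917°.
Cell spans 0.00833333° lon × 0.00416667° lat.
west 159.60000° E, east 159.60833° E.

159.60000° E, 159.60833° E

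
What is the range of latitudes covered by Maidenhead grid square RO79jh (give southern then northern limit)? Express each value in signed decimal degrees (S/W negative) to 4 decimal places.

Field R=17, O=14: +17·20° lon, +14·10° lat → SW at lon 160°, lat 50°.
Square 7, 9: +7·2° lon, +9·1° lat → SW at lon 174°, lat 59°.
Subsquare j=9, h=7: +9·0.0833333° lon, +7·0.0416667° lat → SW at lon 174.75°, lat 59.2917°.
Cell spans 0.0833333° lon × 0.0416667° lat.
south 59.2917, north 59.3333.

59.2917, 59.3333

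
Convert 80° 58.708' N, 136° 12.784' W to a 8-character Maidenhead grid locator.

Shift to the Maidenhead origin (180°W, 90°S): lon 43.78693, lat 170.97847.
Field: lon ⌊43.78693/20⌋ = 2 → C; lat ⌊170.97847/10⌋ = 17 → R.
Square: lon ⌊3.78693/2⌋ = 1; lat ⌊0.97847/1⌋ = 0.
Subsquare: lon ⌊1.78693/0.0833333⌋ = 21 → v; lat ⌊0.97847/0.0416667⌋ = 23 → x.
Extended square: lon ⌊0.03693/0.00833333⌋ = 4; lat ⌊0.02013/0.00416667⌋ = 4.

CR10vx44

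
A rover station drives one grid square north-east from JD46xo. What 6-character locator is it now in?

JD56ap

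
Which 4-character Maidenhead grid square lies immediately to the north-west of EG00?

DG91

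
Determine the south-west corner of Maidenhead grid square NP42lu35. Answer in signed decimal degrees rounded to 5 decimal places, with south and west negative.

Field N=13, P=15: +13·20° lon, +15·10° lat → SW at lon 80°, lat 60°.
Square 4, 2: +4·2° lon, +2·1° lat → SW at lon 88°, lat 62°.
Subsquare l=11, u=20: +11·0.0833333° lon, +20·0.0416667° lat → SW at lon 88.9167°, lat 62.8333°.
Extended square 3, 5: +3·0.00833333° lon, +5·0.00416667° lat → SW at lon 88.9417°, lat 62.8542°.
latitude 62.85417, longitude 88.94167.

62.85417, 88.94167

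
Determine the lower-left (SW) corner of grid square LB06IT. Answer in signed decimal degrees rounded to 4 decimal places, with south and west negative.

-73.2083, 40.6667

Field L=11, B=1: +11·20° lon, +1·10° lat → SW at lon 40°, lat -80°.
Square 0, 6: +0·2° lon, +6·1° lat → SW at lon 40°, lat -74°.
Subsquare i=8, t=19: +8·0.0833333° lon, +19·0.0416667° lat → SW at lon 40.6667°, lat -73.2083°.
latitude -73.2083, longitude 40.6667.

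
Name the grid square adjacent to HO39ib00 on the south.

Latitude extended square 0; −1 → -1, wraps to 9, carry into subsquare.
Latitude subsquare b = 1; −1 → 0 = a.
The longitude characters are unchanged.

HO39ia09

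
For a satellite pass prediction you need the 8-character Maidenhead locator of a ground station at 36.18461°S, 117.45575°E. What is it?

OF83rt45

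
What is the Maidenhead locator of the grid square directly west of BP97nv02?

BP97mv92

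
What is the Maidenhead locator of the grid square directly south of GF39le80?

GF39ld89

Latitude extended square 0; −1 → -1, wraps to 9, carry into subsquare.
Latitude subsquare e = 4; −1 → 3 = d.
The longitude characters are unchanged.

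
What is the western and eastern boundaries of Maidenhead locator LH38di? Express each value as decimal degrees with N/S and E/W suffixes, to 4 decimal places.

46.2500° E, 46.3333° E

Field L=11, H=7: +11·20° lon, +7·10° lat → SW at lon 40°, lat -20°.
Square 3, 8: +3·2° lon, +8·1° lat → SW at lon 46°, lat -12°.
Subsquare d=3, i=8: +3·0.0833333° lon, +8·0.0416667° lat → SW at lon 46.25°, lat -11.6667°.
Cell spans 0.0833333° lon × 0.0416667° lat.
west 46.2500° E, east 46.3333° E.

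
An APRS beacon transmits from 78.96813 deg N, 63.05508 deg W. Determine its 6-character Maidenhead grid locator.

FQ88lx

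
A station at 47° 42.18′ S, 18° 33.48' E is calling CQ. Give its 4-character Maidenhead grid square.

Shift to the Maidenhead origin (180°W, 90°S): lon 198.56, lat 42.30.
Field: lon ⌊198.56/20⌋ = 9 → J; lat ⌊42.30/10⌋ = 4 → E.
Square: lon ⌊18.56/2⌋ = 9; lat ⌊2.30/1⌋ = 2.

JE92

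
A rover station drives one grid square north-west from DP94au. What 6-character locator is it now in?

DP84xv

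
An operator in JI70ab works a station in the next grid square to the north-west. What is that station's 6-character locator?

JI60xc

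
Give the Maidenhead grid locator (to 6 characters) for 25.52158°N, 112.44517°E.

Add 180° to longitude and 90° to latitude: 292.4452, 115.5216.
Field: 292.4452/20 → 14 → O, 115.5216/10 → 11 → L; chars OL.
Square: 12.4452/2 → 6, 5.5216/1 → 5; chars 65.
Subsquare: 0.4452/0.0833333 → 5 → f, 0.5216/0.0416667 → 12 → m; chars fm.

OL65fm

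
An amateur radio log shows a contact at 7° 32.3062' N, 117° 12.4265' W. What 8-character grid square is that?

DJ17jm59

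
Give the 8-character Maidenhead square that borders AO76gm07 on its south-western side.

AO76fm96

Longitude extended square 0; −1 → -1, wraps to 9, carry into subsquare.
Longitude subsquare g = 6; −1 → 5 = f.
Latitude extended square 7; −1 → 6.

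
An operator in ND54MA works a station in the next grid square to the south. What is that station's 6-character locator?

ND53mx

Latitude subsquare a = 0; −1 → -1, wraps to 23 = x, carry into square.
Latitude square 4; −1 → 3.
The longitude characters are unchanged.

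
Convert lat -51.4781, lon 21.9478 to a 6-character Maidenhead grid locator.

Offset from 180°W / 90°S: lon 201.9478°, lat 38.5219°.
Field (20°×10°, letters A–R): 201.9478/20 → 10 → K, 38.5219/10 → 3 → D; chars KD.
Square (2°×1°, digits 0–9): 1.9478/2 → 0, 8.5219/1 → 8; chars 08.
Subsquare (5′×2.5′, letters a–x): 1.9478/0.0833333 → 23 → x, 0.5219/0.0416667 → 12 → m; chars xm.

KD08xm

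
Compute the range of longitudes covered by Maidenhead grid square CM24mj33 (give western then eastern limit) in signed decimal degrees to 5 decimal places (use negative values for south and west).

Field C=2, M=12: +2·20° lon, +12·10° lat → SW at lon -140°, lat 30°.
Square 2, 4: +2·2° lon, +4·1° lat → SW at lon -136°, lat 34°.
Subsquare m=12, j=9: +12·0.0833333° lon, +9·0.0416667° lat → SW at lon -135°, lat 34.375°.
Extended square 3, 3: +3·0.00833333° lon, +3·0.00416667° lat → SW at lon -134.975°, lat 34.3875°.
Cell spans 0.00833333° lon × 0.00416667° lat.
west -134.97500, east -134.96667.

-134.97500, -134.96667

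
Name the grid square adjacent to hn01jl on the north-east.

Longitude subsquare j = 9; +1 → 10 = k.
Latitude subsquare l = 11; +1 → 12 = m.

HN01km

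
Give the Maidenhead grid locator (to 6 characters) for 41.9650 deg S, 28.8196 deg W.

Shift to the Maidenhead origin (180°W, 90°S): lon 151.1804, lat 48.0350.
Field: 151.1804/20 → 7 → H, 48.0350/10 → 4 → E; chars HE.
Square: 11.1804/2 → 5, 8.0350/1 → 8; chars 58.
Subsquare: 1.1804/0.0833333 → 14 → o, 0.0350/0.0416667 → 0 → a; chars oa.

HE58oa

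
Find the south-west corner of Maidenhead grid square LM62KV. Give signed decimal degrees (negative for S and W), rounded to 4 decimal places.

32.8750, 52.8333

Field L=11, M=12: +11·20° lon, +12·10° lat → SW at lon 40°, lat 30°.
Square 6, 2: +6·2° lon, +2·1° lat → SW at lon 52°, lat 32°.
Subsquare k=10, v=21: +10·0.0833333° lon, +21·0.0416667° lat → SW at lon 52.8333°, lat 32.875°.
latitude 32.8750, longitude 52.8333.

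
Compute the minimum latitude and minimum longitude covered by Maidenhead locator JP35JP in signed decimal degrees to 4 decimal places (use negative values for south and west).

65.6250, 6.7500

Field J=9, P=15: +9·20° lon, +15·10° lat → SW at lon 0°, lat 60°.
Square 3, 5: +3·2° lon, +5·1° lat → SW at lon 6°, lat 65°.
Subsquare j=9, p=15: +9·0.0833333° lon, +15·0.0416667° lat → SW at lon 6.75°, lat 65.625°.
latitude 65.6250, longitude 6.7500.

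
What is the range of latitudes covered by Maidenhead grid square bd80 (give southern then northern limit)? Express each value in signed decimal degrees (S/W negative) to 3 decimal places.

-60.000, -59.000

Field B=1, D=3: +1·20° lon, +3·10° lat → SW at lon -160°, lat -60°.
Square 8, 0: +8·2° lon, +0·1° lat → SW at lon -144°, lat -60°.
Cell spans 2° lon × 1° lat.
south -60.000, north -59.000.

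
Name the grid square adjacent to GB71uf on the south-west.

GB71te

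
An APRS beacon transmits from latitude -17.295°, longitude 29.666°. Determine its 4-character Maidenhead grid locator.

Offset from 180°W / 90°S: lon 209.67°, lat 72.70°.
Field (20°×10°, letters A–R): lon ⌊209.67/20⌋ = 10 → K; lat ⌊72.70/10⌋ = 7 → H.
Square (2°×1°, digits 0–9): lon ⌊9.67/2⌋ = 4; lat ⌊2.70/1⌋ = 2.

KH42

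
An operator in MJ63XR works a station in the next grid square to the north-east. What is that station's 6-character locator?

Longitude subsquare x = 23; +1 → 24, wraps to 0 = a, carry into square.
Longitude square 6; +1 → 7.
Latitude subsquare r = 17; +1 → 18 = s.

MJ73as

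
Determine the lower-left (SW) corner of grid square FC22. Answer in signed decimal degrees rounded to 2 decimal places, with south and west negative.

-68.00, -76.00

Field F=5, C=2: +5·20° lon, +2·10° lat → SW at lon -80°, lat -70°.
Square 2, 2: +2·2° lon, +2·1° lat → SW at lon -76°, lat -68°.
latitude -68.00, longitude -76.00.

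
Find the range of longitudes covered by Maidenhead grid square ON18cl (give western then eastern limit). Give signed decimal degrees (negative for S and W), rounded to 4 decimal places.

102.1667, 102.2500

Field O=14, N=13: +14·20° lon, +13·10° lat → SW at lon 100°, lat 40°.
Square 1, 8: +1·2° lon, +8·1° lat → SW at lon 102°, lat 48°.
Subsquare c=2, l=11: +2·0.0833333° lon, +11·0.0416667° lat → SW at lon 102.167°, lat 48.4583°.
Cell spans 0.0833333° lon × 0.0416667° lat.
west 102.1667, east 102.2500.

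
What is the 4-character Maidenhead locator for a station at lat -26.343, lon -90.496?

Add 180° to longitude and 90° to latitude: 89.50, 63.66.
Field: 89.50/20 → 4 → E, 63.66/10 → 6 → G; chars EG.
Square: 9.50/2 → 4, 3.66/1 → 3; chars 43.

EG43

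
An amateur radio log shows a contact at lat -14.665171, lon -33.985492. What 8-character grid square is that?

Offset from 180°W / 90°S: lon 146.01451°, lat 75.33483°.
Field: 146.01451/20 → 7 → H, 75.33483/10 → 7 → H; chars HH.
Square: 6.01451/2 → 3, 5.33483/1 → 5; chars 35.
Subsquare: 0.01451/0.0833333 → 0 → a, 0.33483/0.0416667 → 8 → i; chars ai.
Extended square: 0.01451/0.00833333 → 1, 0.00150/0.00416667 → 0; chars 10.

HH35ai10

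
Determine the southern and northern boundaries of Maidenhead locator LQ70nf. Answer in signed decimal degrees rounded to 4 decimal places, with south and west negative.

Field L=11, Q=16: +11·20° lon, +16·10° lat → SW at lon 40°, lat 70°.
Square 7, 0: +7·2° lon, +0·1° lat → SW at lon 54°, lat 70°.
Subsquare n=13, f=5: +13·0.0833333° lon, +5·0.0416667° lat → SW at lon 55.0833°, lat 70.2083°.
Cell spans 0.0833333° lon × 0.0416667° lat.
south 70.2083, north 70.2500.

70.2083, 70.2500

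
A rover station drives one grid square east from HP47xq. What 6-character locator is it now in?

Longitude subsquare x = 23; +1 → 24, wraps to 0 = a, carry into square.
Longitude square 4; +1 → 5.
The latitude characters are unchanged.

HP57aq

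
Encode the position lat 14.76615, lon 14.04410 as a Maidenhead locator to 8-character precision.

JK74as53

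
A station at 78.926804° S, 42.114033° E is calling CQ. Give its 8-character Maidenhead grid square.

LB11bb37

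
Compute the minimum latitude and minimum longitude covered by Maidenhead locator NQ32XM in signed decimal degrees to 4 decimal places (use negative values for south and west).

72.5000, 87.9167

Field N=13, Q=16: +13·20° lon, +16·10° lat → SW at lon 80°, lat 70°.
Square 3, 2: +3·2° lon, +2·1° lat → SW at lon 86°, lat 72°.
Subsquare x=23, m=12: +23·0.0833333° lon, +12·0.0416667° lat → SW at lon 87.9167°, lat 72.5°.
latitude 72.5000, longitude 87.9167.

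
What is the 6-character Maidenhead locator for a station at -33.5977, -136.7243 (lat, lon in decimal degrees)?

CF16pj

Offset from 180°W / 90°S: lon 43.2757°, lat 56.4023°.
Field: lon ⌊43.2757/20⌋ = 2 → C; lat ⌊56.4023/10⌋ = 5 → F.
Square: lon ⌊3.2757/2⌋ = 1; lat ⌊6.4023/1⌋ = 6.
Subsquare: lon ⌊1.2757/0.0833333⌋ = 15 → p; lat ⌊0.4023/0.0416667⌋ = 9 → j.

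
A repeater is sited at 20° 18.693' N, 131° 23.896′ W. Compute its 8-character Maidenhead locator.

Shift to the Maidenhead origin (180°W, 90°S): lon 48.60173, lat 110.31155.
Field: lon ⌊48.60173/20⌋ = 2 → C; lat ⌊110.31155/10⌋ = 11 → L.
Square: lon ⌊8.60173/2⌋ = 4; lat ⌊0.31155/1⌋ = 0.
Subsquare: lon ⌊0.60173/0.0833333⌋ = 7 → h; lat ⌊0.31155/0.0416667⌋ = 7 → h.
Extended square: lon ⌊0.01840/0.00833333⌋ = 2; lat ⌊0.01988/0.00416667⌋ = 4.

CL40hh24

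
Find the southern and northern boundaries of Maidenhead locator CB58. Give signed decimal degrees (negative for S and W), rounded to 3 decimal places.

Field C=2, B=1: +2·20° lon, +1·10° lat → SW at lon -140°, lat -80°.
Square 5, 8: +5·2° lon, +8·1° lat → SW at lon -130°, lat -72°.
Cell spans 2° lon × 1° lat.
south -72.000, north -71.000.

-72.000, -71.000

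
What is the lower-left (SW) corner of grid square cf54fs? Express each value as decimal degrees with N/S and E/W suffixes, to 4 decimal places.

35.2500° S, 129.5833° W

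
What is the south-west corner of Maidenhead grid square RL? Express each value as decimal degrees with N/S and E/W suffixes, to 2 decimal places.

Field R=17, L=11: +17·20° lon, +11·10° lat → SW at lon 160°, lat 20°.
latitude 20.00° N, longitude 160.00° E.

20.00° N, 160.00° E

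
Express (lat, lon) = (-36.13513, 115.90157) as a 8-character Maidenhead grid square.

OF73wu87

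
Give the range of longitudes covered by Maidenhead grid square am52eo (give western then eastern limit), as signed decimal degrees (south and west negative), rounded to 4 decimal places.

Field A=0, M=12: +0·20° lon, +12·10° lat → SW at lon -180°, lat 30°.
Square 5, 2: +5·2° lon, +2·1° lat → SW at lon -170°, lat 32°.
Subsquare e=4, o=14: +4·0.0833333° lon, +14·0.0416667° lat → SW at lon -169.667°, lat 32.5833°.
Cell spans 0.0833333° lon × 0.0416667° lat.
west -169.6667, east -169.5833.

-169.6667, -169.5833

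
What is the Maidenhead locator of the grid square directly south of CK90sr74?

CK90sr73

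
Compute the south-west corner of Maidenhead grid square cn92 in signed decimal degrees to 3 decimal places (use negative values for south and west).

Field C=2, N=13: +2·20° lon, +13·10° lat → SW at lon -140°, lat 40°.
Square 9, 2: +9·2° lon, +2·1° lat → SW at lon -122°, lat 42°.
latitude 42.000, longitude -122.000.

42.000, -122.000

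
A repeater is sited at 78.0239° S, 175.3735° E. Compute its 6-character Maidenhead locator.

Shift to the Maidenhead origin (180°W, 90°S): lon 355.3735, lat 11.9761.
Field (20°×10°, letters A–R): lon ⌊355.3735/20⌋ = 17 → R; lat ⌊11.9761/10⌋ = 1 → B.
Square (2°×1°, digits 0–9): lon ⌊15.3735/2⌋ = 7; lat ⌊1.9761/1⌋ = 1.
Subsquare (5′×2.5′, letters a–x): lon ⌊1.3735/0.0833333⌋ = 16 → q; lat ⌊0.9761/0.0416667⌋ = 23 → x.

RB71qx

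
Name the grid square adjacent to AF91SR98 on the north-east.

Longitude extended square 9; +1 → 10, wraps to 0, carry into subsquare.
Longitude subsquare s = 18; +1 → 19 = t.
Latitude extended square 8; +1 → 9.

AF91tr09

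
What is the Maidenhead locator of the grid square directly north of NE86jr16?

Latitude extended square 6; +1 → 7.
The longitude characters are unchanged.

NE86jr17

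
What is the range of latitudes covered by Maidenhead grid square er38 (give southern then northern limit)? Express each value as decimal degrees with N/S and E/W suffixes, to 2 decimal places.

Field E=4, R=17: +4·20° lon, +17·10° lat → SW at lon -100°, lat 80°.
Square 3, 8: +3·2° lon, +8·1° lat → SW at lon -94°, lat 88°.
Cell spans 2° lon × 1° lat.
south 88.00° N, north 89.00° N.

88.00° N, 89.00° N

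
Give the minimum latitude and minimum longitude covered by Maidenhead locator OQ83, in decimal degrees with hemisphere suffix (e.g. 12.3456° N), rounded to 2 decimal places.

Field O=14, Q=16: +14·20° lon, +16·10° lat → SW at lon 100°, lat 70°.
Square 8, 3: +8·2° lon, +3·1° lat → SW at lon 116°, lat 73°.
latitude 73.00° N, longitude 116.00° E.

73.00° N, 116.00° E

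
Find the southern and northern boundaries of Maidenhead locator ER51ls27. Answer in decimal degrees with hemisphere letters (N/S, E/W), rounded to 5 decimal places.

81.77917° N, 81.78333° N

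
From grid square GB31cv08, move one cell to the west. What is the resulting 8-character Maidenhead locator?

Longitude extended square 0; −1 → -1, wraps to 9, carry into subsquare.
Longitude subsquare c = 2; −1 → 1 = b.
The latitude characters are unchanged.

GB31bv98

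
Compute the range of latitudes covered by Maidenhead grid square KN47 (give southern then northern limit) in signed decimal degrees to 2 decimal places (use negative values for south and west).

47.00, 48.00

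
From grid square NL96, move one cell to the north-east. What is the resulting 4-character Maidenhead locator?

Longitude square 9; +1 → 10, wraps to 0, carry into field.
Longitude field N = 13; +1 → 14 = O.
Latitude square 6; +1 → 7.

OL07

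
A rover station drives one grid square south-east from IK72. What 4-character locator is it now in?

IK81

Longitude square 7; +1 → 8.
Latitude square 2; −1 → 1.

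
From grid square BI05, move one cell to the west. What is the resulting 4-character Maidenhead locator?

Longitude square 0; −1 → -1, wraps to 9, carry into field.
Longitude field B = 1; −1 → 0 = A.
The latitude characters are unchanged.

AI95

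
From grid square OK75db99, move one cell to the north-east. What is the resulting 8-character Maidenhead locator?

OK75ec00

Longitude extended square 9; +1 → 10, wraps to 0, carry into subsquare.
Longitude subsquare d = 3; +1 → 4 = e.
Latitude extended square 9; +1 → 10, wraps to 0, carry into subsquare.
Latitude subsquare b = 1; +1 → 2 = c.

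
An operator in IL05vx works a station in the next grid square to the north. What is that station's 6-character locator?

IL06va

Latitude subsquare x = 23; +1 → 24, wraps to 0 = a, carry into square.
Latitude square 5; +1 → 6.
The longitude characters are unchanged.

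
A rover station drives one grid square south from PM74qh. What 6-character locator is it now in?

Latitude subsquare h = 7; −1 → 6 = g.
The longitude characters are unchanged.

PM74qg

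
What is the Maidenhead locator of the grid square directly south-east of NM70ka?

NL79lx

Longitude subsquare k = 10; +1 → 11 = l.
Latitude subsquare a = 0; −1 → -1, wraps to 23 = x, carry into square.
Latitude square 0; −1 → -1, wraps to 9, carry into field.
Latitude field M = 12; −1 → 11 = L.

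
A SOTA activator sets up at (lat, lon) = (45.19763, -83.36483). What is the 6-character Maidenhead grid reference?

EN85he

Offset from 180°W / 90°S: lon 96.6352°, lat 135.1976°.
Field (20°×10°, letters A–R): 96.6352/20 → 4 → E, 135.1976/10 → 13 → N; chars EN.
Square (2°×1°, digits 0–9): 16.6352/2 → 8, 5.1976/1 → 5; chars 85.
Subsquare (5′×2.5′, letters a–x): 0.6352/0.0833333 → 7 → h, 0.1976/0.0416667 → 4 → e; chars he.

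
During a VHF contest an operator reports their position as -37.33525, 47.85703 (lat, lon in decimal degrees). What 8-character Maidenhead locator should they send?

Offset from 180°W / 90°S: lon 227.85703°, lat 52.66475°.
Field (20°×10°, letters A–R): lon ⌊227.85703/20⌋ = 11 → L; lat ⌊52.66475/10⌋ = 5 → F.
Square (2°×1°, digits 0–9): lon ⌊7.85703/2⌋ = 3; lat ⌊2.66475/1⌋ = 2.
Subsquare (5′×2.5′, letters a–x): lon ⌊1.85703/0.0833333⌋ = 22 → w; lat ⌊0.66475/0.0416667⌋ = 15 → p.
Extended square (30″×15″, digits 0–9): lon ⌊0.02370/0.00833333⌋ = 2; lat ⌊0.03975/0.00416667⌋ = 9.

LF32wp29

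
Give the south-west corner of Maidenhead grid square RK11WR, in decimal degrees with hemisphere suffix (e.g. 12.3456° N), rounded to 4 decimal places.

11.7083° N, 163.8333° E

Field R=17, K=10: +17·20° lon, +10·10° lat → SW at lon 160°, lat 10°.
Square 1, 1: +1·2° lon, +1·1° lat → SW at lon 162°, lat 11°.
Subsquare w=22, r=17: +22·0.0833333° lon, +17·0.0416667° lat → SW at lon 163.833°, lat 11.7083°.
latitude 11.7083° N, longitude 163.8333° E.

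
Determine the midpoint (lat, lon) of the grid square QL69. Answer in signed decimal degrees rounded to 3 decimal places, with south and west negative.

29.500, 153.000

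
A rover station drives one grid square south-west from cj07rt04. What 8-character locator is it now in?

CJ07qt93

Longitude extended square 0; −1 → -1, wraps to 9, carry into subsquare.
Longitude subsquare r = 17; −1 → 16 = q.
Latitude extended square 4; −1 → 3.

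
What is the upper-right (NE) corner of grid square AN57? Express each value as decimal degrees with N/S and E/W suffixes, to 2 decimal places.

Field A=0, N=13: +0·20° lon, +13·10° lat → SW at lon -180°, lat 40°.
Square 5, 7: +5·2° lon, +7·1° lat → SW at lon -170°, lat 47°.
Cell spans 2° lon × 1° lat. NE corner is SW corner plus one full cell.
latitude 48.00° N, longitude 168.00° W.

48.00° N, 168.00° W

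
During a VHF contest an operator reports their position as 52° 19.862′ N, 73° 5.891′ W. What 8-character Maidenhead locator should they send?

Offset from 180°W / 90°S: lon 106.90182°, lat 142.33103°.
Field: 106.90182/20 → 5 → F, 142.33103/10 → 14 → O; chars FO.
Square: 6.90182/2 → 3, 2.33103/1 → 2; chars 32.
Subsquare: 0.90182/0.0833333 → 10 → k, 0.33103/0.0416667 → 7 → h; chars kh.
Extended square: 0.06848/0.00833333 → 8, 0.03937/0.00416667 → 9; chars 89.

FO32kh89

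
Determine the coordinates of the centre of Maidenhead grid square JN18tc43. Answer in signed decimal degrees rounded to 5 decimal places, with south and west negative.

Field J=9, N=13: +9·20° lon, +13·10° lat → SW at lon 0°, lat 40°.
Square 1, 8: +1·2° lon, +8·1° lat → SW at lon 2°, lat 48°.
Subsquare t=19, c=2: +19·0.0833333° lon, +2·0.0416667° lat → SW at lon 3.58333°, lat 48.0833°.
Extended square 4, 3: +4·0.00833333° lon, +3·0.00416667° lat → SW at lon 3.61667°, lat 48.0958°.
Cell spans 0.00833333° lon × 0.00416667° lat. Centre is SW corner plus half of each.
latitude 48.09792, longitude 3.62083.

48.09792, 3.62083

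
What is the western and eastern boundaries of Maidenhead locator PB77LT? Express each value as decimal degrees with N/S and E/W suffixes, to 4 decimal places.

134.9167° E, 135.0000° E

Field P=15, B=1: +15·20° lon, +1·10° lat → SW at lon 120°, lat -80°.
Square 7, 7: +7·2° lon, +7·1° lat → SW at lon 134°, lat -73°.
Subsquare l=11, t=19: +11·0.0833333° lon, +19·0.0416667° lat → SW at lon 134.917°, lat -72.2083°.
Cell spans 0.0833333° lon × 0.0416667° lat.
west 134.9167° E, east 135.0000° E.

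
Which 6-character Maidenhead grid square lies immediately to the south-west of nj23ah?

NJ13xg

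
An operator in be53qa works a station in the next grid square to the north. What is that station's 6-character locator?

Latitude subsquare a = 0; +1 → 1 = b.
The longitude characters are unchanged.

BE53qb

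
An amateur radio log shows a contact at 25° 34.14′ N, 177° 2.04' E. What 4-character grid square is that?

Offset from 180°W / 90°S: lon 357.03°, lat 115.57°.
Field (20°×10°, letters A–R): lon ⌊357.03/20⌋ = 17 → R; lat ⌊115.57/10⌋ = 11 → L.
Square (2°×1°, digits 0–9): lon ⌊17.03/2⌋ = 8; lat ⌊5.57/1⌋ = 5.

RL85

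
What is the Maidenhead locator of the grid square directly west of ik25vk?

Longitude subsquare v = 21; −1 → 20 = u.
The latitude characters are unchanged.

IK25uk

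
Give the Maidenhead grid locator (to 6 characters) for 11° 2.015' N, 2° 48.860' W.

IK81oa

Shift to the Maidenhead origin (180°W, 90°S): lon 177.1857, lat 101.0336.
Field: 177.1857/20 → 8 → I, 101.0336/10 → 10 → K; chars IK.
Square: 17.1857/2 → 8, 1.0336/1 → 1; chars 81.
Subsquare: 1.1857/0.0833333 → 14 → o, 0.0336/0.0416667 → 0 → a; chars oa.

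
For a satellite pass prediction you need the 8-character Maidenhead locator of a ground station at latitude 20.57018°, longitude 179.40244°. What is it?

RL90qn86

Shift to the Maidenhead origin (180°W, 90°S): lon 359.40244, lat 110.57018.
Field: lon ⌊359.40244/20⌋ = 17 → R; lat ⌊110.57018/10⌋ = 11 → L.
Square: lon ⌊19.40244/2⌋ = 9; lat ⌊0.57018/1⌋ = 0.
Subsquare: lon ⌊1.40244/0.0833333⌋ = 16 → q; lat ⌊0.57018/0.0416667⌋ = 13 → n.
Extended square: lon ⌊0.06911/0.00833333⌋ = 8; lat ⌊0.02851/0.00416667⌋ = 6.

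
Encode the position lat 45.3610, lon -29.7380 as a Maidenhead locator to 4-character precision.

Shift to the Maidenhead origin (180°W, 90°S): lon 150.26, lat 135.36.
Field: lon ⌊150.26/20⌋ = 7 → H; lat ⌊135.36/10⌋ = 13 → N.
Square: lon ⌊10.26/2⌋ = 5; lat ⌊5.36/1⌋ = 5.

HN55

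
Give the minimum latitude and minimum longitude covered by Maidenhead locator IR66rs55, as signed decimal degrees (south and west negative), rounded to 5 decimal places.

86.77083, -6.54167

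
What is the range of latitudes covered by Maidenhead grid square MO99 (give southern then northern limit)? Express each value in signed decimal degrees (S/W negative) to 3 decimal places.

Field M=12, O=14: +12·20° lon, +14·10° lat → SW at lon 60°, lat 50°.
Square 9, 9: +9·2° lon, +9·1° lat → SW at lon 78°, lat 59°.
Cell spans 2° lon × 1° lat.
south 59.000, north 60.000.

59.000, 60.000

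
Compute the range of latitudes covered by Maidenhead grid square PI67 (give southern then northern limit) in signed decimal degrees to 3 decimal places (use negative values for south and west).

-3.000, -2.000

Field P=15, I=8: +15·20° lon, +8·10° lat → SW at lon 120°, lat -10°.
Square 6, 7: +6·2° lon, +7·1° lat → SW at lon 132°, lat -3°.
Cell spans 2° lon × 1° lat.
south -3.000, north -2.000.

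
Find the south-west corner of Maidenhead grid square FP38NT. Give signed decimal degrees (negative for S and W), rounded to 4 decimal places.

Field F=5, P=15: +5·20° lon, +15·10° lat → SW at lon -80°, lat 60°.
Square 3, 8: +3·2° lon, +8·1° lat → SW at lon -74°, lat 68°.
Subsquare n=13, t=19: +13·0.0833333° lon, +19·0.0416667° lat → SW at lon -72.9167°, lat 68.7917°.
latitude 68.7917, longitude -72.9167.

68.7917, -72.9167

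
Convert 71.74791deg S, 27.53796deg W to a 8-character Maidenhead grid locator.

HB68fg50

Shift to the Maidenhead origin (180°W, 90°S): lon 152.46204, lat 18.25209.
Field: lon ⌊152.46204/20⌋ = 7 → H; lat ⌊18.25209/10⌋ = 1 → B.
Square: lon ⌊12.46204/2⌋ = 6; lat ⌊8.25209/1⌋ = 8.
Subsquare: lon ⌊0.46204/0.0833333⌋ = 5 → f; lat ⌊0.25209/0.0416667⌋ = 6 → g.
Extended square: lon ⌊0.04537/0.00833333⌋ = 5; lat ⌊0.00209/0.00416667⌋ = 0.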